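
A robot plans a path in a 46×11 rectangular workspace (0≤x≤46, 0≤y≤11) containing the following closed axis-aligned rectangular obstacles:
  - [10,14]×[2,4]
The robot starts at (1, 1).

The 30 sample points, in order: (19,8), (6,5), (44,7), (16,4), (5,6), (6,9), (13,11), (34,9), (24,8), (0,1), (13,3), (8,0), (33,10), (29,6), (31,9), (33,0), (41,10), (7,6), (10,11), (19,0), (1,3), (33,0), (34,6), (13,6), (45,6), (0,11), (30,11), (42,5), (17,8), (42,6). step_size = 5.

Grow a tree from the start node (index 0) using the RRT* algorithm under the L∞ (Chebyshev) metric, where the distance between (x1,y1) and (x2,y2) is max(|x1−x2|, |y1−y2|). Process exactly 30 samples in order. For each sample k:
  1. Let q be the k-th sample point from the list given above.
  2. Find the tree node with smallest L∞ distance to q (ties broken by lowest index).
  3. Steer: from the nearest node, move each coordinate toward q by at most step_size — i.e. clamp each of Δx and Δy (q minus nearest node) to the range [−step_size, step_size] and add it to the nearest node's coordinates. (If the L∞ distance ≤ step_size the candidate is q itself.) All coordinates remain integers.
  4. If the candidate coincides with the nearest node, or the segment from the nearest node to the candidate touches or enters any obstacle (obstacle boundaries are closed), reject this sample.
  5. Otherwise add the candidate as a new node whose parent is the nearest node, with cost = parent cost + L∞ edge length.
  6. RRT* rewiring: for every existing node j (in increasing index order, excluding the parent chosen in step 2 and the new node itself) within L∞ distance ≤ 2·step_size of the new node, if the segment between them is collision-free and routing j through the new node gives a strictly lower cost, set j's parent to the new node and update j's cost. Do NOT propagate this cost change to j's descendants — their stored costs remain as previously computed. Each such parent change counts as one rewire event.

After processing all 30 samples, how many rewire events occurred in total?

1. q=(19,8) nearest=0 d=18 new=(6,6) → add node 1 parent=0 cost=5
2. q=(6,5) nearest=1 d=1 new=(6,5) → add node 2 parent=1 cost=6
3. q=(44,7) nearest=1 d=38 new=(11,7) → add node 3 parent=1 cost=10
4. q=(16,4) nearest=3 d=5 new=(16,4) → add node 4 parent=3 cost=15
5. q=(5,6) nearest=1 d=1 new=(5,6) → add node 5 parent=1 cost=6
6. q=(6,9) nearest=1 d=3 new=(6,9) → add node 6 parent=1 cost=8
7. q=(13,11) nearest=3 d=4 new=(13,11) → add node 7 parent=3 cost=14
8. q=(34,9) nearest=4 d=18 new=(21,9) → add node 8 parent=4 cost=20
9. q=(24,8) nearest=8 d=3 new=(24,8) → add node 9 parent=8 cost=23
10. q=(0,1) nearest=0 d=1 new=(0,1) → add node 10 parent=0 cost=1
11. q=(13,3) nearest=4 d=3 new=(13,3) → blocked by [10,14]×[2,4], reject
12. q=(8,0) nearest=2 d=5 new=(8,0) → add node 11 parent=2 cost=11
13. q=(33,10) nearest=9 d=9 new=(29,10) → add node 12 parent=9 cost=28
14. q=(29,6) nearest=12 d=4 new=(29,6) → add node 13 parent=12 cost=32
15. q=(31,9) nearest=12 d=2 new=(31,9) → add node 14 parent=12 cost=30
16. q=(33,0) nearest=13 d=6 new=(33,1) → add node 15 parent=13 cost=37
17. q=(41,10) nearest=15 d=9 new=(38,6) → add node 16 parent=15 cost=42
18. q=(7,6) nearest=1 d=1 new=(7,6) → add node 17 parent=1 cost=6; rewire 7→17 (12<14)
19. q=(10,11) nearest=7 d=3 new=(10,11) → add node 18 parent=7 cost=15
20. q=(19,0) nearest=4 d=4 new=(19,0) → add node 19 parent=4 cost=19; rewire 13→19 (29<32)
21. q=(1,3) nearest=0 d=2 new=(1,3) → add node 20 parent=0 cost=2; rewire 11→20 (9<11); rewire 18→20 (11<15)
22. q=(33,0) nearest=15 d=1 new=(33,0) → add node 21 parent=15 cost=38
23. q=(34,6) nearest=14 d=3 new=(34,6) → add node 22 parent=14 cost=33; rewire 16→22 (37<42)
24. q=(13,6) nearest=3 d=2 new=(13,6) → add node 23 parent=3 cost=12; rewire 19→23 (18<19)
25. q=(45,6) nearest=16 d=7 new=(43,6) → add node 24 parent=16 cost=42
26. q=(0,11) nearest=5 d=5 new=(0,11) → add node 25 parent=5 cost=11
27. q=(30,11) nearest=12 d=1 new=(30,11) → add node 26 parent=12 cost=29
28. q=(42,5) nearest=24 d=1 new=(42,5) → add node 27 parent=24 cost=43
29. q=(17,8) nearest=4 d=4 new=(17,8) → add node 28 parent=4 cost=19
30. q=(42,6) nearest=24 d=1 new=(42,6) → add node 29 parent=24 cost=43

Rewire events: 6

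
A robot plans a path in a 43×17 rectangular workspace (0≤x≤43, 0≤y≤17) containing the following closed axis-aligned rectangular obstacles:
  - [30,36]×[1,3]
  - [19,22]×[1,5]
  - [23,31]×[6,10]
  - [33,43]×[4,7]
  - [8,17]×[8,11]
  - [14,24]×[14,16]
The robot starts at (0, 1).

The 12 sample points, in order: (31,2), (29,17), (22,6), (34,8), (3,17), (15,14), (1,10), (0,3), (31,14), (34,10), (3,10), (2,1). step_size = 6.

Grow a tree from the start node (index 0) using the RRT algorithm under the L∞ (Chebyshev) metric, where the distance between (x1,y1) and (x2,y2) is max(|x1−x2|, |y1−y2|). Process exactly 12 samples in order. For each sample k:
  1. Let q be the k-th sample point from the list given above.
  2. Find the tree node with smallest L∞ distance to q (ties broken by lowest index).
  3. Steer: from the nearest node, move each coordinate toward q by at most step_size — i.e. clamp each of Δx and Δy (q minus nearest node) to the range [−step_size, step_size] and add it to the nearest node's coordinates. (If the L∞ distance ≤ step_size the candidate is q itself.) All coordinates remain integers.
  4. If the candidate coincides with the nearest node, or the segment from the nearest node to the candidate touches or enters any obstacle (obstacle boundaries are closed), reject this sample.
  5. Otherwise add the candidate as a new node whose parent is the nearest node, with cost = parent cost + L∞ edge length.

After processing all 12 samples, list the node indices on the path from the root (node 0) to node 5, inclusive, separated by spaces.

1. q=(31,2) nearest=0 d=31 new=(6,2) → add node 1 parent=0 cost=6
2. q=(29,17) nearest=1 d=23 new=(12,8) → blocked by [8,17]×[8,11], reject
3. q=(22,6) nearest=1 d=16 new=(12,6) → add node 2 parent=1 cost=12
4. q=(34,8) nearest=2 d=22 new=(18,8) → add node 3 parent=2 cost=18
5. q=(3,17) nearest=2 d=11 new=(6,12) → blocked by [8,17]×[8,11], reject
6. q=(15,14) nearest=3 d=6 new=(15,14) → blocked by [8,17]×[8,11], reject
7. q=(1,10) nearest=1 d=8 new=(1,8) → add node 4 parent=1 cost=12
8. q=(0,3) nearest=0 d=2 new=(0,3) → add node 5 parent=0 cost=2
9. q=(31,14) nearest=3 d=13 new=(24,14) → blocked by [14,24]×[14,16], reject
10. q=(34,10) nearest=3 d=16 new=(24,10) → blocked by [23,31]×[6,10], reject
11. q=(3,10) nearest=4 d=2 new=(3,10) → add node 6 parent=4 cost=14
12. q=(2,1) nearest=0 d=2 new=(2,1) → add node 7 parent=0 cost=2

Path: 0 5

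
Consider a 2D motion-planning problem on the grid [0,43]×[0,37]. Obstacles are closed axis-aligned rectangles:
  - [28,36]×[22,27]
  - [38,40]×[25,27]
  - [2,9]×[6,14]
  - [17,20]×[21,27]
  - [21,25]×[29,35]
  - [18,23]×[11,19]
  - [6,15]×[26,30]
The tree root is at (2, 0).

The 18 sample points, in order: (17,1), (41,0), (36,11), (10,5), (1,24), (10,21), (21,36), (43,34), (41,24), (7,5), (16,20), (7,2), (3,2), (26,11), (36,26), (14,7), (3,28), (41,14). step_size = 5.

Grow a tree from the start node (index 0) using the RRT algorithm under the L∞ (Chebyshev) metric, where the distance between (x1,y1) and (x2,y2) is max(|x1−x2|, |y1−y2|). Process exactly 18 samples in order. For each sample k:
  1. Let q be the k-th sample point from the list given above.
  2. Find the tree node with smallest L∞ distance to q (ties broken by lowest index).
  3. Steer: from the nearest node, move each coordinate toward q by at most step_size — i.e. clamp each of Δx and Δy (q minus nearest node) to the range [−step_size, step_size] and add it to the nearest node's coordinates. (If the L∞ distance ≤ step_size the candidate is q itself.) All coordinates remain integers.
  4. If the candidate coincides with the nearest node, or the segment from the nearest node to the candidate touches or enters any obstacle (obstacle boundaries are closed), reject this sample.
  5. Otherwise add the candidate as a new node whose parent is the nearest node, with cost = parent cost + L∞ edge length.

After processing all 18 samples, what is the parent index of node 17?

1. q=(17,1) nearest=0 d=15 new=(7,1) → add node 1 parent=0 cost=5
2. q=(41,0) nearest=1 d=34 new=(12,0) → add node 2 parent=1 cost=10
3. q=(36,11) nearest=2 d=24 new=(17,5) → add node 3 parent=2 cost=15
4. q=(10,5) nearest=1 d=4 new=(10,5) → add node 4 parent=1 cost=9
5. q=(1,24) nearest=3 d=19 new=(12,10) → add node 5 parent=3 cost=20
6. q=(10,21) nearest=5 d=11 new=(10,15) → add node 6 parent=5 cost=25
7. q=(21,36) nearest=6 d=21 new=(15,20) → add node 7 parent=6 cost=30
8. q=(43,34) nearest=7 d=28 new=(20,25) → blocked by [17,20]×[21,27], reject
9. q=(41,24) nearest=3 d=24 new=(22,10) → add node 8 parent=3 cost=20
10. q=(7,5) nearest=4 d=3 new=(7,5) → add node 9 parent=4 cost=12
11. q=(16,20) nearest=7 d=1 new=(16,20) → add node 10 parent=7 cost=31
12. q=(7,2) nearest=1 d=1 new=(7,2) → add node 11 parent=1 cost=6
13. q=(3,2) nearest=0 d=2 new=(3,2) → add node 12 parent=0 cost=2
14. q=(26,11) nearest=8 d=4 new=(26,11) → add node 13 parent=8 cost=24
15. q=(36,26) nearest=13 d=15 new=(31,16) → add node 14 parent=13 cost=29
16. q=(14,7) nearest=3 d=3 new=(14,7) → add node 15 parent=3 cost=18
17. q=(3,28) nearest=7 d=12 new=(10,25) → add node 16 parent=7 cost=35
18. q=(41,14) nearest=14 d=10 new=(36,14) → add node 17 parent=14 cost=34

Parent of node 17: 14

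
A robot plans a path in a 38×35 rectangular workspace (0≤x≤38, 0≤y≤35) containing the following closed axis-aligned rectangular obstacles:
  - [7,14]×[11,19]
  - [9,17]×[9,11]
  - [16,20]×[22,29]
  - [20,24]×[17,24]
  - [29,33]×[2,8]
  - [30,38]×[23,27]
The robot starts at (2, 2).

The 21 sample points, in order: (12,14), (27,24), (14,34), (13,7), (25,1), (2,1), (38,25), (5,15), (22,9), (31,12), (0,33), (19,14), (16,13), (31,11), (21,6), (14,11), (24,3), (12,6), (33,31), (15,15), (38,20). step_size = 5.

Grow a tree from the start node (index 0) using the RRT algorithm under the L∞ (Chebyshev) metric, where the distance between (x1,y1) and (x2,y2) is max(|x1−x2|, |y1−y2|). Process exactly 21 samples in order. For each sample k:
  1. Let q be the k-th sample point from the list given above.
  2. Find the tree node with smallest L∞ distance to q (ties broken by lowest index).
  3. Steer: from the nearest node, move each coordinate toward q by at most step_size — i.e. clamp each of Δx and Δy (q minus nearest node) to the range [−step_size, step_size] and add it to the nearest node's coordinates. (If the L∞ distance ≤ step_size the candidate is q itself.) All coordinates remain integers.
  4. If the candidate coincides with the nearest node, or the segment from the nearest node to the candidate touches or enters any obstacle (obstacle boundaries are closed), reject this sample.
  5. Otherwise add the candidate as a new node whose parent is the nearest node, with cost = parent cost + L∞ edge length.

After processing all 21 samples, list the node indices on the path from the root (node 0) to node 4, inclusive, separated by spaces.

Path: 0 4

1. q=(12,14) nearest=0 d=12 new=(7,7) → add node 1 parent=0 cost=5
2. q=(27,24) nearest=1 d=20 new=(12,12) → blocked by [7,14]×[11,19], reject
3. q=(14,34) nearest=1 d=27 new=(12,12) → blocked by [7,14]×[11,19], reject
4. q=(13,7) nearest=1 d=6 new=(12,7) → add node 2 parent=1 cost=10
5. q=(25,1) nearest=2 d=13 new=(17,2) → add node 3 parent=2 cost=15
6. q=(2,1) nearest=0 d=1 new=(2,1) → add node 4 parent=0 cost=1
7. q=(38,25) nearest=3 d=23 new=(22,7) → add node 5 parent=3 cost=20
8. q=(5,15) nearest=1 d=8 new=(5,12) → add node 6 parent=1 cost=10
9. q=(22,9) nearest=5 d=2 new=(22,9) → add node 7 parent=5 cost=22
10. q=(31,12) nearest=5 d=9 new=(27,12) → add node 8 parent=5 cost=25
11. q=(0,33) nearest=6 d=21 new=(0,17) → add node 9 parent=6 cost=15
12. q=(19,14) nearest=7 d=5 new=(19,14) → add node 10 parent=7 cost=27
13. q=(16,13) nearest=10 d=3 new=(16,13) → add node 11 parent=10 cost=30
14. q=(31,11) nearest=8 d=4 new=(31,11) → add node 12 parent=8 cost=29
15. q=(21,6) nearest=5 d=1 new=(21,6) → add node 13 parent=5 cost=21
16. q=(14,11) nearest=11 d=2 new=(14,11) → blocked by [7,14]×[11,19], reject
17. q=(24,3) nearest=13 d=3 new=(24,3) → add node 14 parent=13 cost=24
18. q=(12,6) nearest=2 d=1 new=(12,6) → add node 15 parent=2 cost=11
19. q=(33,31) nearest=10 d=17 new=(24,19) → blocked by [20,24]×[17,24], reject
20. q=(15,15) nearest=11 d=2 new=(15,15) → add node 16 parent=11 cost=32
21. q=(38,20) nearest=12 d=9 new=(36,16) → add node 17 parent=12 cost=34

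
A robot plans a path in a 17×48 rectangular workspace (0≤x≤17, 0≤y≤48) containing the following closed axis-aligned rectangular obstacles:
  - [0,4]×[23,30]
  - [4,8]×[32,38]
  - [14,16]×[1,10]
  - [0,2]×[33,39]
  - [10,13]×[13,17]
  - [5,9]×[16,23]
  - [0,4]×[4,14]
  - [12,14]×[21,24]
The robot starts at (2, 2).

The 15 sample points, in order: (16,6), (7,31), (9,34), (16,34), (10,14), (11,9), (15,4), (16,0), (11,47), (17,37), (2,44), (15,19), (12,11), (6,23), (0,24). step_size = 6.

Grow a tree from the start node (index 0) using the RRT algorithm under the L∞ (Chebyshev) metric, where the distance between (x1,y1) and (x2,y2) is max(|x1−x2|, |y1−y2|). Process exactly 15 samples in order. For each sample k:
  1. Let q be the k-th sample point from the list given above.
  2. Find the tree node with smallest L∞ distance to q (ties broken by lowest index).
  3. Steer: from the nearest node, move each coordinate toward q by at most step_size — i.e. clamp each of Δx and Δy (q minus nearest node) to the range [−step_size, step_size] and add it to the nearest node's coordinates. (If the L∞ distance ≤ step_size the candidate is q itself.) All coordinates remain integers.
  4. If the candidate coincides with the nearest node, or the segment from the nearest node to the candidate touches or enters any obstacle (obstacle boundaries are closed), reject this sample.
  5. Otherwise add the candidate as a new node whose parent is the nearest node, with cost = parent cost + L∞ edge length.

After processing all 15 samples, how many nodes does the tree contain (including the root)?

Node count: 7

1. q=(16,6) nearest=0 d=14 new=(8,6) → add node 1 parent=0 cost=6
2. q=(7,31) nearest=1 d=25 new=(7,12) → add node 2 parent=1 cost=12
3. q=(9,34) nearest=2 d=22 new=(9,18) → blocked by [5,9]×[16,23], reject
4. q=(16,34) nearest=2 d=22 new=(13,18) → blocked by [10,13]×[13,17], reject
5. q=(10,14) nearest=2 d=3 new=(10,14) → blocked by [10,13]×[13,17], reject
6. q=(11,9) nearest=1 d=3 new=(11,9) → add node 3 parent=1 cost=9
7. q=(15,4) nearest=3 d=5 new=(15,4) → blocked by [14,16]×[1,10], reject
8. q=(16,0) nearest=1 d=8 new=(14,0) → add node 4 parent=1 cost=12
9. q=(11,47) nearest=2 d=35 new=(11,18) → blocked by [10,13]×[13,17], reject
10. q=(17,37) nearest=2 d=25 new=(13,18) → blocked by [10,13]×[13,17], reject
11. q=(2,44) nearest=2 d=32 new=(2,18) → add node 5 parent=2 cost=18
12. q=(15,19) nearest=2 d=8 new=(13,18) → blocked by [10,13]×[13,17], reject
13. q=(12,11) nearest=3 d=2 new=(12,11) → add node 6 parent=3 cost=11
14. q=(6,23) nearest=5 d=5 new=(6,23) → blocked by [5,9]×[16,23], reject
15. q=(0,24) nearest=5 d=6 new=(0,24) → blocked by [0,4]×[23,30], reject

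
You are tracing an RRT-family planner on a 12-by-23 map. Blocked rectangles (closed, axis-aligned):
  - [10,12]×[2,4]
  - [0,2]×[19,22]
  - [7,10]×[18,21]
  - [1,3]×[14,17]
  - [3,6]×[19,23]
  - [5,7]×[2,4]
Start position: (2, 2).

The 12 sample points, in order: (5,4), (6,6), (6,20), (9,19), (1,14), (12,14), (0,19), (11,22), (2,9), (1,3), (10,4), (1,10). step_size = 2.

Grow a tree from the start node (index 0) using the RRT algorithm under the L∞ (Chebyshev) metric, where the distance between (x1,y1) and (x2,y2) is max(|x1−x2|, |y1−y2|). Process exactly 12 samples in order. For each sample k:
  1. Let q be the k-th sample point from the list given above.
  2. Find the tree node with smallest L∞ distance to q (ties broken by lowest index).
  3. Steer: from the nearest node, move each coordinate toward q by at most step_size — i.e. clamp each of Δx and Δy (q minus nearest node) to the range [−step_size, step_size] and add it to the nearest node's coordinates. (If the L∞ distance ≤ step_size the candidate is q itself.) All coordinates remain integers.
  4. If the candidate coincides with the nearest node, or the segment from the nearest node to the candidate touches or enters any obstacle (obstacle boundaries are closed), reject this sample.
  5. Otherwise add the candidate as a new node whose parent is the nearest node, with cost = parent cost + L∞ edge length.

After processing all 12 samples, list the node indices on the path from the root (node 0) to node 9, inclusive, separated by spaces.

Path: 0 1 2 3 5 9

1. q=(5,4) nearest=0 d=3 new=(4,4) → add node 1 parent=0 cost=2
2. q=(6,6) nearest=1 d=2 new=(6,6) → add node 2 parent=1 cost=4
3. q=(6,20) nearest=2 d=14 new=(6,8) → add node 3 parent=2 cost=6
4. q=(9,19) nearest=3 d=11 new=(8,10) → add node 4 parent=3 cost=8
5. q=(1,14) nearest=3 d=6 new=(4,10) → add node 5 parent=3 cost=8
6. q=(12,14) nearest=4 d=4 new=(10,12) → add node 6 parent=4 cost=10
7. q=(0,19) nearest=4 d=9 new=(6,12) → add node 7 parent=4 cost=10
8. q=(11,22) nearest=6 d=10 new=(11,14) → add node 8 parent=6 cost=12
9. q=(2,9) nearest=5 d=2 new=(2,9) → add node 9 parent=5 cost=10
10. q=(1,3) nearest=0 d=1 new=(1,3) → add node 10 parent=0 cost=1
11. q=(10,4) nearest=2 d=4 new=(8,4) → add node 11 parent=2 cost=6
12. q=(1,10) nearest=9 d=1 new=(1,10) → add node 12 parent=9 cost=11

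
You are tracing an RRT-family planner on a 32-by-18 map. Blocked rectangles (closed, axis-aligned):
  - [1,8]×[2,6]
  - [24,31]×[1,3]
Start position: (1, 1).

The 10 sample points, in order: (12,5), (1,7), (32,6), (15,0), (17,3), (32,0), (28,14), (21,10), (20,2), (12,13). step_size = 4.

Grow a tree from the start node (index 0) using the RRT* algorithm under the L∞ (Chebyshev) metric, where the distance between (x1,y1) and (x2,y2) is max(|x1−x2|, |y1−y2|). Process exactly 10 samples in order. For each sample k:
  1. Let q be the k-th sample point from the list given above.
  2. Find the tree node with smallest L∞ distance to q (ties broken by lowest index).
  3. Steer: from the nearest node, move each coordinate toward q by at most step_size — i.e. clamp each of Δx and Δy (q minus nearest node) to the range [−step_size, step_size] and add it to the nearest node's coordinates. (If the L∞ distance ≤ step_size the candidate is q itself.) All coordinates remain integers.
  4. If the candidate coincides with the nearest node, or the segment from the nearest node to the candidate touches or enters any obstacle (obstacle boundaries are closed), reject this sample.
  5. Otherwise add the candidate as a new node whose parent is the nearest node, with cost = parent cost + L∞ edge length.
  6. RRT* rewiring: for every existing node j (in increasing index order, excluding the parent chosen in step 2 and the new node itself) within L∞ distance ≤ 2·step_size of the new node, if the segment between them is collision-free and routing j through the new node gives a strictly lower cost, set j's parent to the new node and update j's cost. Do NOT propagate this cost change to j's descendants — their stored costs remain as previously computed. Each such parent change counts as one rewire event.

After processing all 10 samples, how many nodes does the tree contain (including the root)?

1. q=(12,5) nearest=0 d=11 new=(5,5) → blocked by [1,8]×[2,6], reject
2. q=(1,7) nearest=0 d=6 new=(1,5) → blocked by [1,8]×[2,6], reject
3. q=(32,6) nearest=0 d=31 new=(5,5) → blocked by [1,8]×[2,6], reject
4. q=(15,0) nearest=0 d=14 new=(5,0) → add node 1 parent=0 cost=4
5. q=(17,3) nearest=1 d=12 new=(9,3) → blocked by [1,8]×[2,6], reject
6. q=(32,0) nearest=1 d=27 new=(9,0) → add node 2 parent=1 cost=8
7. q=(28,14) nearest=2 d=19 new=(13,4) → add node 3 parent=2 cost=12
8. q=(21,10) nearest=3 d=8 new=(17,8) → add node 4 parent=3 cost=16
9. q=(20,2) nearest=4 d=6 new=(20,4) → add node 5 parent=4 cost=20
10. q=(12,13) nearest=4 d=5 new=(13,12) → add node 6 parent=4 cost=20

Node count: 7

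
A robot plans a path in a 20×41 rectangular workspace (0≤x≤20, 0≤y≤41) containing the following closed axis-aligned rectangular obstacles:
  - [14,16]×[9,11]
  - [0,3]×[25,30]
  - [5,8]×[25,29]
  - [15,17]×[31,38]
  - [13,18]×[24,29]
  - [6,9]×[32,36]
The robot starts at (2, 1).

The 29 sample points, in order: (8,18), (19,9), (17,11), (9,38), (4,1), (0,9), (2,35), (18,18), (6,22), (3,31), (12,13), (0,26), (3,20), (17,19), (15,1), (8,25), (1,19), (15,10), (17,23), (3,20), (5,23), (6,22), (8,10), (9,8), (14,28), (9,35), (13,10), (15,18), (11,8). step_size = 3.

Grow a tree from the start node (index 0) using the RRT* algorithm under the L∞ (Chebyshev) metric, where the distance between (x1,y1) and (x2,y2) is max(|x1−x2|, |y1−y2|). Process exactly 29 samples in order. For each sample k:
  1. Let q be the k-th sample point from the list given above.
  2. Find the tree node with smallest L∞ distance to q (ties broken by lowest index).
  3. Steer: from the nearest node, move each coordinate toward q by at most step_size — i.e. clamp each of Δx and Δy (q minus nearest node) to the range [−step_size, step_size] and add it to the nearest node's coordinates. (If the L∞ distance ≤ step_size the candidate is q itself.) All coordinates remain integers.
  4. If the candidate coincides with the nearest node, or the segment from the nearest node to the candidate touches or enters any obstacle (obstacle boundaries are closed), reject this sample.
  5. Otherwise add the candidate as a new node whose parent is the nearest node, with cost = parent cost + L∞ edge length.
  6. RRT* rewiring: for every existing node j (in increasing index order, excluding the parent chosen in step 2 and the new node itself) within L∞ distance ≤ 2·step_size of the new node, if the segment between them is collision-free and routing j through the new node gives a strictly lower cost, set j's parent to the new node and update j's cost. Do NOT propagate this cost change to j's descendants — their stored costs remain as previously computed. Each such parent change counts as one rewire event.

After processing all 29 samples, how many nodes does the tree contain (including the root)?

1. q=(8,18) nearest=0 d=17 new=(5,4) → add node 1 parent=0 cost=3
2. q=(19,9) nearest=1 d=14 new=(8,7) → add node 2 parent=1 cost=6
3. q=(17,11) nearest=2 d=9 new=(11,10) → add node 3 parent=2 cost=9
4. q=(9,38) nearest=3 d=28 new=(9,13) → add node 4 parent=3 cost=12
5. q=(4,1) nearest=0 d=2 new=(4,1) → add node 5 parent=0 cost=2
6. q=(0,9) nearest=1 d=5 new=(2,7) → add node 6 parent=1 cost=6
7. q=(2,35) nearest=4 d=22 new=(6,16) → add node 7 parent=4 cost=15
8. q=(18,18) nearest=3 d=8 new=(14,13) → add node 8 parent=3 cost=12
9. q=(6,22) nearest=7 d=6 new=(6,19) → add node 9 parent=7 cost=18
10. q=(3,31) nearest=9 d=12 new=(3,22) → add node 10 parent=9 cost=21
11. q=(12,13) nearest=8 d=2 new=(12,13) → add node 11 parent=8 cost=14
12. q=(0,26) nearest=10 d=4 new=(0,25) → blocked by [0,3]×[25,30], reject
13. q=(3,20) nearest=10 d=2 new=(3,20) → add node 12 parent=10 cost=23
14. q=(17,19) nearest=8 d=6 new=(17,16) → add node 13 parent=8 cost=15
15. q=(15,1) nearest=2 d=7 new=(11,4) → add node 14 parent=2 cost=9
16. q=(8,25) nearest=10 d=5 new=(6,25) → blocked by [5,8]×[25,29], reject
17. q=(1,19) nearest=12 d=2 new=(1,19) → add node 15 parent=12 cost=25
18. q=(15,10) nearest=8 d=3 new=(15,10) → blocked by [14,16]×[9,11], reject
19. q=(17,23) nearest=13 d=7 new=(17,19) → add node 16 parent=13 cost=18
20. q=(3,20) nearest=12 d=0 → coincident, reject
21. q=(5,23) nearest=10 d=2 new=(5,23) → add node 17 parent=10 cost=23
22. q=(6,22) nearest=17 d=1 new=(6,22) → add node 18 parent=17 cost=24
23. q=(8,10) nearest=2 d=3 new=(8,10) → add node 19 parent=2 cost=9; rewire 11→19 (13<14)
24. q=(9,8) nearest=2 d=1 new=(9,8) → add node 20 parent=2 cost=7; rewire 11→20 (12<13)
25. q=(14,28) nearest=18 d=8 new=(9,25) → add node 21 parent=18 cost=27
26. q=(9,35) nearest=21 d=10 new=(9,28) → add node 22 parent=21 cost=30
27. q=(13,10) nearest=3 d=2 new=(13,10) → add node 23 parent=3 cost=11
28. q=(15,18) nearest=13 d=2 new=(15,18) → add node 24 parent=13 cost=17
29. q=(11,8) nearest=3 d=2 new=(11,8) → add node 25 parent=3 cost=11

Node count: 26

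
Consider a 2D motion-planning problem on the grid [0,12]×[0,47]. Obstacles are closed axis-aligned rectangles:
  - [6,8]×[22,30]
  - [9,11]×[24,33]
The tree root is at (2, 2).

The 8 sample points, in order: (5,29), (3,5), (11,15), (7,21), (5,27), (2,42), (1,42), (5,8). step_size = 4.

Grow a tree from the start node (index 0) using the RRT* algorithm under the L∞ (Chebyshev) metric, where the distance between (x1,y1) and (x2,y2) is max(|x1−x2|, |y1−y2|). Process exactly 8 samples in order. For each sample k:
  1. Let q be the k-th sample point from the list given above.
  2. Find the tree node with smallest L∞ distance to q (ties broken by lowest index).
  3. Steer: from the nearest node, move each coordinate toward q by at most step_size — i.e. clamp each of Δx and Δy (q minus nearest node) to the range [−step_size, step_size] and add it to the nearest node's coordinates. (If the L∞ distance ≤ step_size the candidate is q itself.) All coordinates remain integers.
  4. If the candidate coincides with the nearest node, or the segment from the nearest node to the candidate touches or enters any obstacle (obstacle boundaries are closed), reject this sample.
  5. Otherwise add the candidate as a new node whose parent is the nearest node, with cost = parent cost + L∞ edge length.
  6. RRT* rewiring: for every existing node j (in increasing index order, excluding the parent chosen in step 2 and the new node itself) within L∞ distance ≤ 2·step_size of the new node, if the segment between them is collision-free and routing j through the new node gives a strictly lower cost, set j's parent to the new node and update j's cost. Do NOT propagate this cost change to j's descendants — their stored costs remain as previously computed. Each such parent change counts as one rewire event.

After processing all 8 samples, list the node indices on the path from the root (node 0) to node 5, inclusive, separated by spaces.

Path: 0 1 3 4 5

1. q=(5,29) nearest=0 d=27 new=(5,6) → add node 1 parent=0 cost=4
2. q=(3,5) nearest=1 d=2 new=(3,5) → add node 2 parent=1 cost=6
3. q=(11,15) nearest=1 d=9 new=(9,10) → add node 3 parent=1 cost=8
4. q=(7,21) nearest=3 d=11 new=(7,14) → add node 4 parent=3 cost=12
5. q=(5,27) nearest=4 d=13 new=(5,18) → add node 5 parent=4 cost=16
6. q=(2,42) nearest=5 d=24 new=(2,22) → add node 6 parent=5 cost=20
7. q=(1,42) nearest=6 d=20 new=(1,26) → add node 7 parent=6 cost=24
8. q=(5,8) nearest=1 d=2 new=(5,8) → add node 8 parent=1 cost=6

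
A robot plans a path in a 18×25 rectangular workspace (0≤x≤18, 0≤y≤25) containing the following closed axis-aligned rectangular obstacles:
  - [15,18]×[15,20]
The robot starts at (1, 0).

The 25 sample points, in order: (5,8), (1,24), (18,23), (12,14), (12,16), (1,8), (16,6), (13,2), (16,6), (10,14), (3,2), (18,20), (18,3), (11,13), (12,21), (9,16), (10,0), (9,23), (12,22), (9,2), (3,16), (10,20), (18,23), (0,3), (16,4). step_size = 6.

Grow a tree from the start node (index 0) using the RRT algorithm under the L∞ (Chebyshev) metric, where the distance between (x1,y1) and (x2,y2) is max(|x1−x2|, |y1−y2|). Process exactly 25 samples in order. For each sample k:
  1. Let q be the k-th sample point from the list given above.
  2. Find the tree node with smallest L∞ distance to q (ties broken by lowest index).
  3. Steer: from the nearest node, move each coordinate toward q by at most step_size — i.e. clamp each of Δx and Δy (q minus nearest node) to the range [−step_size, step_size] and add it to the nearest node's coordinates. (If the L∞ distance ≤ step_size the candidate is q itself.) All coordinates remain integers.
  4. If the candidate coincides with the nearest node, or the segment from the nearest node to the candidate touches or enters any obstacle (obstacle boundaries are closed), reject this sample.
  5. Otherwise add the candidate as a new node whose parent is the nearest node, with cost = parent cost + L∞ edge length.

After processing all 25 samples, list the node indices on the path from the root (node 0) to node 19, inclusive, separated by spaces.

1. q=(5,8) nearest=0 d=8 new=(5,6) → add node 1 parent=0 cost=6
2. q=(1,24) nearest=1 d=18 new=(1,12) → add node 2 parent=1 cost=12
3. q=(18,23) nearest=1 d=17 new=(11,12) → add node 3 parent=1 cost=12
4. q=(12,14) nearest=3 d=2 new=(12,14) → add node 4 parent=3 cost=14
5. q=(12,16) nearest=4 d=2 new=(12,16) → add node 5 parent=4 cost=16
6. q=(1,8) nearest=1 d=4 new=(1,8) → add node 6 parent=1 cost=10
7. q=(16,6) nearest=3 d=6 new=(16,6) → add node 7 parent=3 cost=18
8. q=(13,2) nearest=7 d=4 new=(13,2) → add node 8 parent=7 cost=22
9. q=(16,6) nearest=7 d=0 → coincident, reject
10. q=(10,14) nearest=3 d=2 new=(10,14) → add node 9 parent=3 cost=14
11. q=(3,2) nearest=0 d=2 new=(3,2) → add node 10 parent=0 cost=2
12. q=(18,20) nearest=4 d=6 new=(18,20) → blocked by [15,18]×[15,20], reject
13. q=(18,3) nearest=7 d=3 new=(18,3) → add node 11 parent=7 cost=21
14. q=(11,13) nearest=3 d=1 new=(11,13) → add node 12 parent=3 cost=13
15. q=(12,21) nearest=5 d=5 new=(12,21) → add node 13 parent=5 cost=21
16. q=(9,16) nearest=9 d=2 new=(9,16) → add node 14 parent=9 cost=16
17. q=(10,0) nearest=8 d=3 new=(10,0) → add node 15 parent=8 cost=25
18. q=(9,23) nearest=13 d=3 new=(9,23) → add node 16 parent=13 cost=24
19. q=(12,22) nearest=13 d=1 new=(12,22) → add node 17 parent=13 cost=22
20. q=(9,2) nearest=15 d=2 new=(9,2) → add node 18 parent=15 cost=27
21. q=(3,16) nearest=2 d=4 new=(3,16) → add node 19 parent=2 cost=16
22. q=(10,20) nearest=13 d=2 new=(10,20) → add node 20 parent=13 cost=23
23. q=(18,23) nearest=13 d=6 new=(18,23) → add node 21 parent=13 cost=27
24. q=(0,3) nearest=0 d=3 new=(0,3) → add node 22 parent=0 cost=3
25. q=(16,4) nearest=7 d=2 new=(16,4) → add node 23 parent=7 cost=20

Path: 0 1 2 19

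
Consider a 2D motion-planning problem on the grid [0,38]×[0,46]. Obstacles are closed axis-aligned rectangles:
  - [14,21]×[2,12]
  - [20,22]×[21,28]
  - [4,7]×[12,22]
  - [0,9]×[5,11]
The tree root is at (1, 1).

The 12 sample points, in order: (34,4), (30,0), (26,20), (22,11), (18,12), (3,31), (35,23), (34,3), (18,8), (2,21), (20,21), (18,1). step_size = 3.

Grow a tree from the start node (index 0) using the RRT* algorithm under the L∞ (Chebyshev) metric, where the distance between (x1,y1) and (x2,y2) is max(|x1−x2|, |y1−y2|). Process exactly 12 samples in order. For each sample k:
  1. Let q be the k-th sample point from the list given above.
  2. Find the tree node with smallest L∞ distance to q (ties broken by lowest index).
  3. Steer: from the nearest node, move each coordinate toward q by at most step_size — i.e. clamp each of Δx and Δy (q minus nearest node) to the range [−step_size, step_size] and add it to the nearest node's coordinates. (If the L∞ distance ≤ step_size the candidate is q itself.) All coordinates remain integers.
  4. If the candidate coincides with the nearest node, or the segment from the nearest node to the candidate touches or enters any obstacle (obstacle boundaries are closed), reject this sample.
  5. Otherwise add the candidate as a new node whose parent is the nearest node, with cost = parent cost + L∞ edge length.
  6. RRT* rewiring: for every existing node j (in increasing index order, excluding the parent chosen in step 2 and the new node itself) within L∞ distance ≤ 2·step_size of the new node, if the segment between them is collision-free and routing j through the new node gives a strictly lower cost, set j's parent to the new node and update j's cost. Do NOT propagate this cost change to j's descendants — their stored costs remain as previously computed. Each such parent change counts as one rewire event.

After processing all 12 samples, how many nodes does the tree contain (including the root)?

1. q=(34,4) nearest=0 d=33 new=(4,4) → add node 1 parent=0 cost=3
2. q=(30,0) nearest=1 d=26 new=(7,1) → add node 2 parent=1 cost=6
3. q=(26,20) nearest=2 d=19 new=(10,4) → add node 3 parent=2 cost=9
4. q=(22,11) nearest=3 d=12 new=(13,7) → add node 4 parent=3 cost=12
5. q=(18,12) nearest=4 d=5 new=(16,10) → blocked by [14,21]×[2,12], reject
6. q=(3,31) nearest=4 d=24 new=(10,10) → add node 5 parent=4 cost=15
7. q=(35,23) nearest=4 d=22 new=(16,10) → blocked by [14,21]×[2,12], reject
8. q=(34,3) nearest=4 d=21 new=(16,4) → blocked by [14,21]×[2,12], reject
9. q=(18,8) nearest=4 d=5 new=(16,8) → blocked by [14,21]×[2,12], reject
10. q=(2,21) nearest=5 d=11 new=(7,13) → blocked by [4,7]×[12,22], reject
11. q=(20,21) nearest=5 d=11 new=(13,13) → add node 6 parent=5 cost=18
12. q=(18,1) nearest=4 d=6 new=(16,4) → blocked by [14,21]×[2,12], reject

Node count: 7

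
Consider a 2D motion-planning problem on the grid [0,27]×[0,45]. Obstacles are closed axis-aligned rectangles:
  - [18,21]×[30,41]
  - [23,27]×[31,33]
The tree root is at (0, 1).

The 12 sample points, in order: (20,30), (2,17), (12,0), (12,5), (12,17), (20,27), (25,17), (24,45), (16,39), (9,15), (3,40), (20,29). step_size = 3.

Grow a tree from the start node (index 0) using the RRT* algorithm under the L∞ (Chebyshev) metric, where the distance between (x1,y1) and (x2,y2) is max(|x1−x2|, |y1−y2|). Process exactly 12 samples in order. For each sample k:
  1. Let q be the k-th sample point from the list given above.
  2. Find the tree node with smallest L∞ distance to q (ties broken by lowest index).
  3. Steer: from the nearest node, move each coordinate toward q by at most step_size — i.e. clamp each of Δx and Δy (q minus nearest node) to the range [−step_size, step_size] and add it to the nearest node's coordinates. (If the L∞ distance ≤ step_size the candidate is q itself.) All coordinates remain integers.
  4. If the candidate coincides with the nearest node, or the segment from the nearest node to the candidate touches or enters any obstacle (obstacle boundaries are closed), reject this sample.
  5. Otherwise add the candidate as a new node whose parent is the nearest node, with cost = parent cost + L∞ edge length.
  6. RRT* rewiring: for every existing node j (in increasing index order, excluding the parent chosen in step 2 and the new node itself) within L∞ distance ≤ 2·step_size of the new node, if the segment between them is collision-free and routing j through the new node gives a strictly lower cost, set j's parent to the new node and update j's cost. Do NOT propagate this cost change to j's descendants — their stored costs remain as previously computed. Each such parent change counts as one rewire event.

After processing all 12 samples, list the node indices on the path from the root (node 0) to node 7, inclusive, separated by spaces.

1. q=(20,30) nearest=0 d=29 new=(3,4) → add node 1 parent=0 cost=3
2. q=(2,17) nearest=1 d=13 new=(2,7) → add node 2 parent=1 cost=6
3. q=(12,0) nearest=1 d=9 new=(6,1) → add node 3 parent=1 cost=6
4. q=(12,5) nearest=3 d=6 new=(9,4) → add node 4 parent=3 cost=9
5. q=(12,17) nearest=2 d=10 new=(5,10) → add node 5 parent=2 cost=9
6. q=(20,27) nearest=5 d=17 new=(8,13) → add node 6 parent=5 cost=12
7. q=(25,17) nearest=4 d=16 new=(12,7) → add node 7 parent=4 cost=12
8. q=(24,45) nearest=6 d=32 new=(11,16) → add node 8 parent=6 cost=15
9. q=(16,39) nearest=8 d=23 new=(14,19) → add node 9 parent=8 cost=18
10. q=(9,15) nearest=6 d=2 new=(9,15) → add node 10 parent=6 cost=14
11. q=(3,40) nearest=9 d=21 new=(11,22) → add node 11 parent=9 cost=21
12. q=(20,29) nearest=11 d=9 new=(14,25) → add node 12 parent=11 cost=24

Path: 0 1 3 4 7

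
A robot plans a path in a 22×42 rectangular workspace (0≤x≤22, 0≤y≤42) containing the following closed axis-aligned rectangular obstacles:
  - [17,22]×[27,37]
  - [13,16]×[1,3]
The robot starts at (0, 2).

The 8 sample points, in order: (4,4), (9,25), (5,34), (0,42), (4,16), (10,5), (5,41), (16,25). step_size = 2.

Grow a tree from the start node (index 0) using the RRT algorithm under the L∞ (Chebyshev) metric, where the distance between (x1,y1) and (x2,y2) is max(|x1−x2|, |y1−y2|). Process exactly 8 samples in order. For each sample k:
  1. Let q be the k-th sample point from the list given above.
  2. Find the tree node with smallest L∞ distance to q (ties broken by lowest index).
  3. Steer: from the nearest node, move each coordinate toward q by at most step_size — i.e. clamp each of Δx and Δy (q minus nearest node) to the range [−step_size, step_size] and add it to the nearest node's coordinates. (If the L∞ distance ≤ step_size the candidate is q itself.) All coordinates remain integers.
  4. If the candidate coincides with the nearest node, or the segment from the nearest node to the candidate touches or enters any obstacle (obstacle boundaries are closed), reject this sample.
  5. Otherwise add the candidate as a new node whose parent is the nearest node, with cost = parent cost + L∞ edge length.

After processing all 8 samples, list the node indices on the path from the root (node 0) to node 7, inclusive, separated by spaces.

Path: 0 1 2 3 4 5 7

1. q=(4,4) nearest=0 d=4 new=(2,4) → add node 1 parent=0 cost=2
2. q=(9,25) nearest=1 d=21 new=(4,6) → add node 2 parent=1 cost=4
3. q=(5,34) nearest=2 d=28 new=(5,8) → add node 3 parent=2 cost=6
4. q=(0,42) nearest=3 d=34 new=(3,10) → add node 4 parent=3 cost=8
5. q=(4,16) nearest=4 d=6 new=(4,12) → add node 5 parent=4 cost=10
6. q=(10,5) nearest=3 d=5 new=(7,6) → add node 6 parent=3 cost=8
7. q=(5,41) nearest=5 d=29 new=(5,14) → add node 7 parent=5 cost=12
8. q=(16,25) nearest=7 d=11 new=(7,16) → add node 8 parent=7 cost=14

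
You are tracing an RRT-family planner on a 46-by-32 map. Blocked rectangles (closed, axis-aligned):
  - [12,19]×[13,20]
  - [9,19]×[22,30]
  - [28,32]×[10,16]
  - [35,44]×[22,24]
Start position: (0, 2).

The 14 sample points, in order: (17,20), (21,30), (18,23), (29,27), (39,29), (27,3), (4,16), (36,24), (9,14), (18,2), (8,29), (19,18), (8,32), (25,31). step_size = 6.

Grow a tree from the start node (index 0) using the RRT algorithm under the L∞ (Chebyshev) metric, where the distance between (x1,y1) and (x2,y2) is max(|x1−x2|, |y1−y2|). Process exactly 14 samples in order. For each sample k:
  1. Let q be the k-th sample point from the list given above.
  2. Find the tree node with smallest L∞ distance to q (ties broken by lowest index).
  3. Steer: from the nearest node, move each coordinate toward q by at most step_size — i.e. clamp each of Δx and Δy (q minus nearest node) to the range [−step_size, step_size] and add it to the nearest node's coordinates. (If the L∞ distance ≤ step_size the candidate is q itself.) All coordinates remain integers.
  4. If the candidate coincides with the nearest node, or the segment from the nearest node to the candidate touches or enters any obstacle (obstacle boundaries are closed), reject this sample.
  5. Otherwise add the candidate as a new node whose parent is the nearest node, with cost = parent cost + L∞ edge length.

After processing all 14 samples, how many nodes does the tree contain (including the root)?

1. q=(17,20) nearest=0 d=18 new=(6,8) → add node 1 parent=0 cost=6
2. q=(21,30) nearest=1 d=22 new=(12,14) → blocked by [12,19]×[13,20], reject
3. q=(18,23) nearest=1 d=15 new=(12,14) → blocked by [12,19]×[13,20], reject
4. q=(29,27) nearest=1 d=23 new=(12,14) → blocked by [12,19]×[13,20], reject
5. q=(39,29) nearest=1 d=33 new=(12,14) → blocked by [12,19]×[13,20], reject
6. q=(27,3) nearest=1 d=21 new=(12,3) → add node 2 parent=1 cost=12
7. q=(4,16) nearest=1 d=8 new=(4,14) → add node 3 parent=1 cost=12
8. q=(36,24) nearest=2 d=24 new=(18,9) → add node 4 parent=2 cost=18
9. q=(9,14) nearest=3 d=5 new=(9,14) → add node 5 parent=3 cost=17
10. q=(18,2) nearest=2 d=6 new=(18,2) → add node 6 parent=2 cost=18
11. q=(8,29) nearest=3 d=15 new=(8,20) → add node 7 parent=3 cost=18
12. q=(19,18) nearest=4 d=9 new=(19,15) → blocked by [12,19]×[13,20], reject
13. q=(8,32) nearest=7 d=12 new=(8,26) → add node 8 parent=7 cost=24
14. q=(25,31) nearest=5 d=17 new=(15,20) → blocked by [12,19]×[13,20], reject

Node count: 9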